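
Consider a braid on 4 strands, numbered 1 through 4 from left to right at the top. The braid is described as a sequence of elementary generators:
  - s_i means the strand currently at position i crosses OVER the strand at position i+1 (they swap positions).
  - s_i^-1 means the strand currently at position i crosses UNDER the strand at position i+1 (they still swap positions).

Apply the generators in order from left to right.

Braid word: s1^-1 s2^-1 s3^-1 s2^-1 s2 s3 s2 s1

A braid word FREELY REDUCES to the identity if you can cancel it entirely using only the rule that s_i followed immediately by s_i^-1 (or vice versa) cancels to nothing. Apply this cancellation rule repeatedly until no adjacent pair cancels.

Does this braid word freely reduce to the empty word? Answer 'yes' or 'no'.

Answer: yes

Derivation:
Gen 1 (s1^-1): push. Stack: [s1^-1]
Gen 2 (s2^-1): push. Stack: [s1^-1 s2^-1]
Gen 3 (s3^-1): push. Stack: [s1^-1 s2^-1 s3^-1]
Gen 4 (s2^-1): push. Stack: [s1^-1 s2^-1 s3^-1 s2^-1]
Gen 5 (s2): cancels prior s2^-1. Stack: [s1^-1 s2^-1 s3^-1]
Gen 6 (s3): cancels prior s3^-1. Stack: [s1^-1 s2^-1]
Gen 7 (s2): cancels prior s2^-1. Stack: [s1^-1]
Gen 8 (s1): cancels prior s1^-1. Stack: []
Reduced word: (empty)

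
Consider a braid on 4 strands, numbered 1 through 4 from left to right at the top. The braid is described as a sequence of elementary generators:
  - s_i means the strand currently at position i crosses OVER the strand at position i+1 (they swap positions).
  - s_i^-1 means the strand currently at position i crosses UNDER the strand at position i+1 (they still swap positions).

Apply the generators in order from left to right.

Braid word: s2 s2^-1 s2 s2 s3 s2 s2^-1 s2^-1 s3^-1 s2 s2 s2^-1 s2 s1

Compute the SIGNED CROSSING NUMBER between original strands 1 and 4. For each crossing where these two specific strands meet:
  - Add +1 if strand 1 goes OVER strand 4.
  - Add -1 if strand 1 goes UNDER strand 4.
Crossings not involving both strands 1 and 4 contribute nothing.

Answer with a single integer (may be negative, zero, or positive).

Gen 1: crossing 2x3. Both 1&4? no. Sum: 0
Gen 2: crossing 3x2. Both 1&4? no. Sum: 0
Gen 3: crossing 2x3. Both 1&4? no. Sum: 0
Gen 4: crossing 3x2. Both 1&4? no. Sum: 0
Gen 5: crossing 3x4. Both 1&4? no. Sum: 0
Gen 6: crossing 2x4. Both 1&4? no. Sum: 0
Gen 7: crossing 4x2. Both 1&4? no. Sum: 0
Gen 8: crossing 2x4. Both 1&4? no. Sum: 0
Gen 9: crossing 2x3. Both 1&4? no. Sum: 0
Gen 10: crossing 4x3. Both 1&4? no. Sum: 0
Gen 11: crossing 3x4. Both 1&4? no. Sum: 0
Gen 12: crossing 4x3. Both 1&4? no. Sum: 0
Gen 13: crossing 3x4. Both 1&4? no. Sum: 0
Gen 14: 1 over 4. Both 1&4? yes. Contrib: +1. Sum: 1

Answer: 1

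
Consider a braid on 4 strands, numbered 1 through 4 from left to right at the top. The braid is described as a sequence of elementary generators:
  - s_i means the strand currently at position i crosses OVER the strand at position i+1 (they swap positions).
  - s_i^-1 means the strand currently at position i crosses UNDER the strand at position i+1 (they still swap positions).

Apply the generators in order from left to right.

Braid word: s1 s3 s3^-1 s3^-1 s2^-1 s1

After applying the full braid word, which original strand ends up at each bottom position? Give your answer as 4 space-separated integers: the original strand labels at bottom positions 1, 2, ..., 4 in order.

Answer: 4 2 1 3

Derivation:
Gen 1 (s1): strand 1 crosses over strand 2. Perm now: [2 1 3 4]
Gen 2 (s3): strand 3 crosses over strand 4. Perm now: [2 1 4 3]
Gen 3 (s3^-1): strand 4 crosses under strand 3. Perm now: [2 1 3 4]
Gen 4 (s3^-1): strand 3 crosses under strand 4. Perm now: [2 1 4 3]
Gen 5 (s2^-1): strand 1 crosses under strand 4. Perm now: [2 4 1 3]
Gen 6 (s1): strand 2 crosses over strand 4. Perm now: [4 2 1 3]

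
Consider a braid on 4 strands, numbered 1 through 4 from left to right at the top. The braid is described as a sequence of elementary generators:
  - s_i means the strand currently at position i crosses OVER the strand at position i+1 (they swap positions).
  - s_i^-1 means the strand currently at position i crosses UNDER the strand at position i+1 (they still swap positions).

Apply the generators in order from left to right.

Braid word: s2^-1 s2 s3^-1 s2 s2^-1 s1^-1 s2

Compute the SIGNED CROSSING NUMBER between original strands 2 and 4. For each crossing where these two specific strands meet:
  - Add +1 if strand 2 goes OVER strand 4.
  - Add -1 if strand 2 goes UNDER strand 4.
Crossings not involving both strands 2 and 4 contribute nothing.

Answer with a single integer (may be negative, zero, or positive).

Gen 1: crossing 2x3. Both 2&4? no. Sum: 0
Gen 2: crossing 3x2. Both 2&4? no. Sum: 0
Gen 3: crossing 3x4. Both 2&4? no. Sum: 0
Gen 4: 2 over 4. Both 2&4? yes. Contrib: +1. Sum: 1
Gen 5: 4 under 2. Both 2&4? yes. Contrib: +1. Sum: 2
Gen 6: crossing 1x2. Both 2&4? no. Sum: 2
Gen 7: crossing 1x4. Both 2&4? no. Sum: 2

Answer: 2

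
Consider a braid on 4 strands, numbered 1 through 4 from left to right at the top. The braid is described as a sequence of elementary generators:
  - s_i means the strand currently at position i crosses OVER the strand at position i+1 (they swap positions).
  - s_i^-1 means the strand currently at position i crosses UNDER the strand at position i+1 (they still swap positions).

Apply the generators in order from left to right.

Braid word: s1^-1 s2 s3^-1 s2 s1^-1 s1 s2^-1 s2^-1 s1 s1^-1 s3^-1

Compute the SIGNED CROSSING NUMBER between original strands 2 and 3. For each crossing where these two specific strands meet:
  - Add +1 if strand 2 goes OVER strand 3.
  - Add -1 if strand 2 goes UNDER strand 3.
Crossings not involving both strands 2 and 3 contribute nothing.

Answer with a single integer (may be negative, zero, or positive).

Answer: 0

Derivation:
Gen 1: crossing 1x2. Both 2&3? no. Sum: 0
Gen 2: crossing 1x3. Both 2&3? no. Sum: 0
Gen 3: crossing 1x4. Both 2&3? no. Sum: 0
Gen 4: crossing 3x4. Both 2&3? no. Sum: 0
Gen 5: crossing 2x4. Both 2&3? no. Sum: 0
Gen 6: crossing 4x2. Both 2&3? no. Sum: 0
Gen 7: crossing 4x3. Both 2&3? no. Sum: 0
Gen 8: crossing 3x4. Both 2&3? no. Sum: 0
Gen 9: crossing 2x4. Both 2&3? no. Sum: 0
Gen 10: crossing 4x2. Both 2&3? no. Sum: 0
Gen 11: crossing 3x1. Both 2&3? no. Sum: 0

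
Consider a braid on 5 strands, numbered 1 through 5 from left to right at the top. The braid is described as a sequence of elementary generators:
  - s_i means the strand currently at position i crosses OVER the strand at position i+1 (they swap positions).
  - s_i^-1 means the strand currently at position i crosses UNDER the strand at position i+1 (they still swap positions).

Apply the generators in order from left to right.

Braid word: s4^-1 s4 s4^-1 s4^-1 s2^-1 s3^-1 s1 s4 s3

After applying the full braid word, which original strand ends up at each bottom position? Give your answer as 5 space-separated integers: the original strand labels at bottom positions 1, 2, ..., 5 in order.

Answer: 3 1 5 4 2

Derivation:
Gen 1 (s4^-1): strand 4 crosses under strand 5. Perm now: [1 2 3 5 4]
Gen 2 (s4): strand 5 crosses over strand 4. Perm now: [1 2 3 4 5]
Gen 3 (s4^-1): strand 4 crosses under strand 5. Perm now: [1 2 3 5 4]
Gen 4 (s4^-1): strand 5 crosses under strand 4. Perm now: [1 2 3 4 5]
Gen 5 (s2^-1): strand 2 crosses under strand 3. Perm now: [1 3 2 4 5]
Gen 6 (s3^-1): strand 2 crosses under strand 4. Perm now: [1 3 4 2 5]
Gen 7 (s1): strand 1 crosses over strand 3. Perm now: [3 1 4 2 5]
Gen 8 (s4): strand 2 crosses over strand 5. Perm now: [3 1 4 5 2]
Gen 9 (s3): strand 4 crosses over strand 5. Perm now: [3 1 5 4 2]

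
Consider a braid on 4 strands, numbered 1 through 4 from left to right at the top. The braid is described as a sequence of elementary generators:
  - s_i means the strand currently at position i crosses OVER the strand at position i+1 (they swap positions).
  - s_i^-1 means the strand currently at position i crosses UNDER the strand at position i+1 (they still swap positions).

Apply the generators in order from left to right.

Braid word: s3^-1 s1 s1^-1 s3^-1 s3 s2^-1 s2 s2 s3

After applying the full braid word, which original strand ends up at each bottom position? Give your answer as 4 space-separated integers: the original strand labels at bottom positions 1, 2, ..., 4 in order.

Answer: 1 4 3 2

Derivation:
Gen 1 (s3^-1): strand 3 crosses under strand 4. Perm now: [1 2 4 3]
Gen 2 (s1): strand 1 crosses over strand 2. Perm now: [2 1 4 3]
Gen 3 (s1^-1): strand 2 crosses under strand 1. Perm now: [1 2 4 3]
Gen 4 (s3^-1): strand 4 crosses under strand 3. Perm now: [1 2 3 4]
Gen 5 (s3): strand 3 crosses over strand 4. Perm now: [1 2 4 3]
Gen 6 (s2^-1): strand 2 crosses under strand 4. Perm now: [1 4 2 3]
Gen 7 (s2): strand 4 crosses over strand 2. Perm now: [1 2 4 3]
Gen 8 (s2): strand 2 crosses over strand 4. Perm now: [1 4 2 3]
Gen 9 (s3): strand 2 crosses over strand 3. Perm now: [1 4 3 2]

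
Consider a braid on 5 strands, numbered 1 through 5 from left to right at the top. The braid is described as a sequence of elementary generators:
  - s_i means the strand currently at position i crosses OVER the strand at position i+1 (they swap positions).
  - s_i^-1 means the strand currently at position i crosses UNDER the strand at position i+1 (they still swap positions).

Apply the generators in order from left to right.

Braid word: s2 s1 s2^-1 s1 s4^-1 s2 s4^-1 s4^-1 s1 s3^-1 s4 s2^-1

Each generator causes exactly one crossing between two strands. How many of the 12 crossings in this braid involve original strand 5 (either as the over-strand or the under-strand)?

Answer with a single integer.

Gen 1: crossing 2x3. Involves strand 5? no. Count so far: 0
Gen 2: crossing 1x3. Involves strand 5? no. Count so far: 0
Gen 3: crossing 1x2. Involves strand 5? no. Count so far: 0
Gen 4: crossing 3x2. Involves strand 5? no. Count so far: 0
Gen 5: crossing 4x5. Involves strand 5? yes. Count so far: 1
Gen 6: crossing 3x1. Involves strand 5? no. Count so far: 1
Gen 7: crossing 5x4. Involves strand 5? yes. Count so far: 2
Gen 8: crossing 4x5. Involves strand 5? yes. Count so far: 3
Gen 9: crossing 2x1. Involves strand 5? no. Count so far: 3
Gen 10: crossing 3x5. Involves strand 5? yes. Count so far: 4
Gen 11: crossing 3x4. Involves strand 5? no. Count so far: 4
Gen 12: crossing 2x5. Involves strand 5? yes. Count so far: 5

Answer: 5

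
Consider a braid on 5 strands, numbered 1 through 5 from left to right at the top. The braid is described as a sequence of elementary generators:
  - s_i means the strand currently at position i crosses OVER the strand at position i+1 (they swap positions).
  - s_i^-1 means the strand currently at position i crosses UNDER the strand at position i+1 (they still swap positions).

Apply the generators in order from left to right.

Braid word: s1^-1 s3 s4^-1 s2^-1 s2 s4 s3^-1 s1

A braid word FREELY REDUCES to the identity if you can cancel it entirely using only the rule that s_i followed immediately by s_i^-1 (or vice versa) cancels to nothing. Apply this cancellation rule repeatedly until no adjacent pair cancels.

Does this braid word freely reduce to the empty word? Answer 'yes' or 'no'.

Answer: yes

Derivation:
Gen 1 (s1^-1): push. Stack: [s1^-1]
Gen 2 (s3): push. Stack: [s1^-1 s3]
Gen 3 (s4^-1): push. Stack: [s1^-1 s3 s4^-1]
Gen 4 (s2^-1): push. Stack: [s1^-1 s3 s4^-1 s2^-1]
Gen 5 (s2): cancels prior s2^-1. Stack: [s1^-1 s3 s4^-1]
Gen 6 (s4): cancels prior s4^-1. Stack: [s1^-1 s3]
Gen 7 (s3^-1): cancels prior s3. Stack: [s1^-1]
Gen 8 (s1): cancels prior s1^-1. Stack: []
Reduced word: (empty)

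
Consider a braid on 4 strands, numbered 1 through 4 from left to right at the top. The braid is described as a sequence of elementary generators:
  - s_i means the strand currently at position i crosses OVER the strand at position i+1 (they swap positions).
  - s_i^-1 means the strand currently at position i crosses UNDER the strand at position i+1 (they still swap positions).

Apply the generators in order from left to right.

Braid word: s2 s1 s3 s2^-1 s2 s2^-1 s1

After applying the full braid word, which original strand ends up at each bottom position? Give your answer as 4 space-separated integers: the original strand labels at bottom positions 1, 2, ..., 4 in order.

Gen 1 (s2): strand 2 crosses over strand 3. Perm now: [1 3 2 4]
Gen 2 (s1): strand 1 crosses over strand 3. Perm now: [3 1 2 4]
Gen 3 (s3): strand 2 crosses over strand 4. Perm now: [3 1 4 2]
Gen 4 (s2^-1): strand 1 crosses under strand 4. Perm now: [3 4 1 2]
Gen 5 (s2): strand 4 crosses over strand 1. Perm now: [3 1 4 2]
Gen 6 (s2^-1): strand 1 crosses under strand 4. Perm now: [3 4 1 2]
Gen 7 (s1): strand 3 crosses over strand 4. Perm now: [4 3 1 2]

Answer: 4 3 1 2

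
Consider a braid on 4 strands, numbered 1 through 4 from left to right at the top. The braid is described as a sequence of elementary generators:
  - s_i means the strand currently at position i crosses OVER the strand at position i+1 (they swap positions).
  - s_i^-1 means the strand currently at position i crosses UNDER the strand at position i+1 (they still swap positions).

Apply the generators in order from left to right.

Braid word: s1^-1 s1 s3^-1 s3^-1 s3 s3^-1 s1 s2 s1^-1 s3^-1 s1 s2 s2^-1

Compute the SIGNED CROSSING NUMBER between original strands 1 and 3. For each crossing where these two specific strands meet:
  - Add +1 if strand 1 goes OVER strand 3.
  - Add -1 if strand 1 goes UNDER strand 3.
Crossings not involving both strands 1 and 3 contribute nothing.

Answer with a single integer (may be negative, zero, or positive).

Answer: 1

Derivation:
Gen 1: crossing 1x2. Both 1&3? no. Sum: 0
Gen 2: crossing 2x1. Both 1&3? no. Sum: 0
Gen 3: crossing 3x4. Both 1&3? no. Sum: 0
Gen 4: crossing 4x3. Both 1&3? no. Sum: 0
Gen 5: crossing 3x4. Both 1&3? no. Sum: 0
Gen 6: crossing 4x3. Both 1&3? no. Sum: 0
Gen 7: crossing 1x2. Both 1&3? no. Sum: 0
Gen 8: 1 over 3. Both 1&3? yes. Contrib: +1. Sum: 1
Gen 9: crossing 2x3. Both 1&3? no. Sum: 1
Gen 10: crossing 1x4. Both 1&3? no. Sum: 1
Gen 11: crossing 3x2. Both 1&3? no. Sum: 1
Gen 12: crossing 3x4. Both 1&3? no. Sum: 1
Gen 13: crossing 4x3. Both 1&3? no. Sum: 1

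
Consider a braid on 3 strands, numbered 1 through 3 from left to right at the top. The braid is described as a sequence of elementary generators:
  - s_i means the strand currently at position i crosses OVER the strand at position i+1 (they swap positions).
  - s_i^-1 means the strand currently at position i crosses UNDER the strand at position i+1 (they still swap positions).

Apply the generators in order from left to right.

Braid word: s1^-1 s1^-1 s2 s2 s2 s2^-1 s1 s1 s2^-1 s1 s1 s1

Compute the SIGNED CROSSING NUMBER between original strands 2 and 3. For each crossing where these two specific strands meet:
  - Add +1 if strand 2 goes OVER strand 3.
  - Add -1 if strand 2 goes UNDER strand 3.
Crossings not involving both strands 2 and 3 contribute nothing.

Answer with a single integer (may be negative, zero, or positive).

Answer: 1

Derivation:
Gen 1: crossing 1x2. Both 2&3? no. Sum: 0
Gen 2: crossing 2x1. Both 2&3? no. Sum: 0
Gen 3: 2 over 3. Both 2&3? yes. Contrib: +1. Sum: 1
Gen 4: 3 over 2. Both 2&3? yes. Contrib: -1. Sum: 0
Gen 5: 2 over 3. Both 2&3? yes. Contrib: +1. Sum: 1
Gen 6: 3 under 2. Both 2&3? yes. Contrib: +1. Sum: 2
Gen 7: crossing 1x2. Both 2&3? no. Sum: 2
Gen 8: crossing 2x1. Both 2&3? no. Sum: 2
Gen 9: 2 under 3. Both 2&3? yes. Contrib: -1. Sum: 1
Gen 10: crossing 1x3. Both 2&3? no. Sum: 1
Gen 11: crossing 3x1. Both 2&3? no. Sum: 1
Gen 12: crossing 1x3. Both 2&3? no. Sum: 1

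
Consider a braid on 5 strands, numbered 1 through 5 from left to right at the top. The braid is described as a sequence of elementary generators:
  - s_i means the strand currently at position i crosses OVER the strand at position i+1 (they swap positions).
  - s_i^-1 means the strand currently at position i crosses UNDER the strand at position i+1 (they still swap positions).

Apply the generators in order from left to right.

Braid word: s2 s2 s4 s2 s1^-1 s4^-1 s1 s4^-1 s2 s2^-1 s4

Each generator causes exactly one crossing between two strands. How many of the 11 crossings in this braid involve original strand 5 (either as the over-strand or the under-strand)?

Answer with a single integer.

Answer: 4

Derivation:
Gen 1: crossing 2x3. Involves strand 5? no. Count so far: 0
Gen 2: crossing 3x2. Involves strand 5? no. Count so far: 0
Gen 3: crossing 4x5. Involves strand 5? yes. Count so far: 1
Gen 4: crossing 2x3. Involves strand 5? no. Count so far: 1
Gen 5: crossing 1x3. Involves strand 5? no. Count so far: 1
Gen 6: crossing 5x4. Involves strand 5? yes. Count so far: 2
Gen 7: crossing 3x1. Involves strand 5? no. Count so far: 2
Gen 8: crossing 4x5. Involves strand 5? yes. Count so far: 3
Gen 9: crossing 3x2. Involves strand 5? no. Count so far: 3
Gen 10: crossing 2x3. Involves strand 5? no. Count so far: 3
Gen 11: crossing 5x4. Involves strand 5? yes. Count so far: 4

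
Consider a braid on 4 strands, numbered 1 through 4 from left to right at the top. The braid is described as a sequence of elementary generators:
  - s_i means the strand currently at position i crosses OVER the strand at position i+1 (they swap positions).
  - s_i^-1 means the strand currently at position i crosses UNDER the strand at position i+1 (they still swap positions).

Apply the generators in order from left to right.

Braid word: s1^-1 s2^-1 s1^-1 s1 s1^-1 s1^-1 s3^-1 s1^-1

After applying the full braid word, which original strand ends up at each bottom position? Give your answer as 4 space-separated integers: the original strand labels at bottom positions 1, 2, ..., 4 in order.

Answer: 3 2 4 1

Derivation:
Gen 1 (s1^-1): strand 1 crosses under strand 2. Perm now: [2 1 3 4]
Gen 2 (s2^-1): strand 1 crosses under strand 3. Perm now: [2 3 1 4]
Gen 3 (s1^-1): strand 2 crosses under strand 3. Perm now: [3 2 1 4]
Gen 4 (s1): strand 3 crosses over strand 2. Perm now: [2 3 1 4]
Gen 5 (s1^-1): strand 2 crosses under strand 3. Perm now: [3 2 1 4]
Gen 6 (s1^-1): strand 3 crosses under strand 2. Perm now: [2 3 1 4]
Gen 7 (s3^-1): strand 1 crosses under strand 4. Perm now: [2 3 4 1]
Gen 8 (s1^-1): strand 2 crosses under strand 3. Perm now: [3 2 4 1]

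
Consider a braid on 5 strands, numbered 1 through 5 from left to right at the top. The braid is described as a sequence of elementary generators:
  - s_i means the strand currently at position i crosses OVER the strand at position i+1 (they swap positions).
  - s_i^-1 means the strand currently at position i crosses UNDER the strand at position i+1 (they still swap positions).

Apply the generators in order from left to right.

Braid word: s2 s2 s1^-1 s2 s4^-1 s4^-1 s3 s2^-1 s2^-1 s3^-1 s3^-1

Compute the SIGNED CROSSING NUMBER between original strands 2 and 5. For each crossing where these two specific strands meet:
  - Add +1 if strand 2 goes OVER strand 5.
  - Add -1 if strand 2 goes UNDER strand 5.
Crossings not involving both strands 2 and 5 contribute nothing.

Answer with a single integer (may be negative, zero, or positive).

Answer: 0

Derivation:
Gen 1: crossing 2x3. Both 2&5? no. Sum: 0
Gen 2: crossing 3x2. Both 2&5? no. Sum: 0
Gen 3: crossing 1x2. Both 2&5? no. Sum: 0
Gen 4: crossing 1x3. Both 2&5? no. Sum: 0
Gen 5: crossing 4x5. Both 2&5? no. Sum: 0
Gen 6: crossing 5x4. Both 2&5? no. Sum: 0
Gen 7: crossing 1x4. Both 2&5? no. Sum: 0
Gen 8: crossing 3x4. Both 2&5? no. Sum: 0
Gen 9: crossing 4x3. Both 2&5? no. Sum: 0
Gen 10: crossing 4x1. Both 2&5? no. Sum: 0
Gen 11: crossing 1x4. Both 2&5? no. Sum: 0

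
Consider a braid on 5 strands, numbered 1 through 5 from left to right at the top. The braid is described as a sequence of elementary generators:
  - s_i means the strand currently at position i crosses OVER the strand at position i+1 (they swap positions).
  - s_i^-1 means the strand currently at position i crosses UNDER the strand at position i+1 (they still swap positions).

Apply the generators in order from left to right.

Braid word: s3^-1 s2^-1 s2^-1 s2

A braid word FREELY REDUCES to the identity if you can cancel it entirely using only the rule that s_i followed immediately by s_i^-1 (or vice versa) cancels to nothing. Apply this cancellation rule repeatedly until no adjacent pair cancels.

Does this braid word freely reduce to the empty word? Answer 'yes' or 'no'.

Gen 1 (s3^-1): push. Stack: [s3^-1]
Gen 2 (s2^-1): push. Stack: [s3^-1 s2^-1]
Gen 3 (s2^-1): push. Stack: [s3^-1 s2^-1 s2^-1]
Gen 4 (s2): cancels prior s2^-1. Stack: [s3^-1 s2^-1]
Reduced word: s3^-1 s2^-1

Answer: no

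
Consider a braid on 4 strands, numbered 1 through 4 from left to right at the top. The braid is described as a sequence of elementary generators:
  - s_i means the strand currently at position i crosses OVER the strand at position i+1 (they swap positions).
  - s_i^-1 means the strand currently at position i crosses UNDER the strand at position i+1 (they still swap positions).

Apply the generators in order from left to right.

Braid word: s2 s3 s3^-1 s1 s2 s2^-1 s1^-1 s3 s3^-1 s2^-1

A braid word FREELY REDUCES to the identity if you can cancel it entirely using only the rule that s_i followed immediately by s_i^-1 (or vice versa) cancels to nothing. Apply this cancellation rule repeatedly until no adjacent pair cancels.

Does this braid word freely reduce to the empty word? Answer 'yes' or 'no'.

Gen 1 (s2): push. Stack: [s2]
Gen 2 (s3): push. Stack: [s2 s3]
Gen 3 (s3^-1): cancels prior s3. Stack: [s2]
Gen 4 (s1): push. Stack: [s2 s1]
Gen 5 (s2): push. Stack: [s2 s1 s2]
Gen 6 (s2^-1): cancels prior s2. Stack: [s2 s1]
Gen 7 (s1^-1): cancels prior s1. Stack: [s2]
Gen 8 (s3): push. Stack: [s2 s3]
Gen 9 (s3^-1): cancels prior s3. Stack: [s2]
Gen 10 (s2^-1): cancels prior s2. Stack: []
Reduced word: (empty)

Answer: yes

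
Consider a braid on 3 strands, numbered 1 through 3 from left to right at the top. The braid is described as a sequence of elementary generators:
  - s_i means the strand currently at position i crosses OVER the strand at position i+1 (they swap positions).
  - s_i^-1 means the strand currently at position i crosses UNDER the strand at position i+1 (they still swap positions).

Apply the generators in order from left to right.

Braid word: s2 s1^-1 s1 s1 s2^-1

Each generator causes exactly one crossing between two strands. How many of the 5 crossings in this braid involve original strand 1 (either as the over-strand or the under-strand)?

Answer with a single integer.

Gen 1: crossing 2x3. Involves strand 1? no. Count so far: 0
Gen 2: crossing 1x3. Involves strand 1? yes. Count so far: 1
Gen 3: crossing 3x1. Involves strand 1? yes. Count so far: 2
Gen 4: crossing 1x3. Involves strand 1? yes. Count so far: 3
Gen 5: crossing 1x2. Involves strand 1? yes. Count so far: 4

Answer: 4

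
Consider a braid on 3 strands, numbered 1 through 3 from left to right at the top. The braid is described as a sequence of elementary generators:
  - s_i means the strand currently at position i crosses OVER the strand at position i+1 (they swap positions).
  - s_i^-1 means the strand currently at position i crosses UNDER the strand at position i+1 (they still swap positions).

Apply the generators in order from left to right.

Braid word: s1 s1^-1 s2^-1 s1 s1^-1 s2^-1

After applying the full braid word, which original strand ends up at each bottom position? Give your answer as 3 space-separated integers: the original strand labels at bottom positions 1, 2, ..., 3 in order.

Gen 1 (s1): strand 1 crosses over strand 2. Perm now: [2 1 3]
Gen 2 (s1^-1): strand 2 crosses under strand 1. Perm now: [1 2 3]
Gen 3 (s2^-1): strand 2 crosses under strand 3. Perm now: [1 3 2]
Gen 4 (s1): strand 1 crosses over strand 3. Perm now: [3 1 2]
Gen 5 (s1^-1): strand 3 crosses under strand 1. Perm now: [1 3 2]
Gen 6 (s2^-1): strand 3 crosses under strand 2. Perm now: [1 2 3]

Answer: 1 2 3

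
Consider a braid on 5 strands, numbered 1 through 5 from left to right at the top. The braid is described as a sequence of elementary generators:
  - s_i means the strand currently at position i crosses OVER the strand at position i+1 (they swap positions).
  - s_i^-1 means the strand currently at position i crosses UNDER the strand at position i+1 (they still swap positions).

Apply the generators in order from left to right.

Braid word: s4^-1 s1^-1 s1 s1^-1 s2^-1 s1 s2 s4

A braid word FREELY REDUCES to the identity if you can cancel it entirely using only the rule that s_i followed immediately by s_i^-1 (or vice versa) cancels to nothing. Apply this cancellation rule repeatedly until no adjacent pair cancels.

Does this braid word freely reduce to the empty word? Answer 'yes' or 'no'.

Answer: no

Derivation:
Gen 1 (s4^-1): push. Stack: [s4^-1]
Gen 2 (s1^-1): push. Stack: [s4^-1 s1^-1]
Gen 3 (s1): cancels prior s1^-1. Stack: [s4^-1]
Gen 4 (s1^-1): push. Stack: [s4^-1 s1^-1]
Gen 5 (s2^-1): push. Stack: [s4^-1 s1^-1 s2^-1]
Gen 6 (s1): push. Stack: [s4^-1 s1^-1 s2^-1 s1]
Gen 7 (s2): push. Stack: [s4^-1 s1^-1 s2^-1 s1 s2]
Gen 8 (s4): push. Stack: [s4^-1 s1^-1 s2^-1 s1 s2 s4]
Reduced word: s4^-1 s1^-1 s2^-1 s1 s2 s4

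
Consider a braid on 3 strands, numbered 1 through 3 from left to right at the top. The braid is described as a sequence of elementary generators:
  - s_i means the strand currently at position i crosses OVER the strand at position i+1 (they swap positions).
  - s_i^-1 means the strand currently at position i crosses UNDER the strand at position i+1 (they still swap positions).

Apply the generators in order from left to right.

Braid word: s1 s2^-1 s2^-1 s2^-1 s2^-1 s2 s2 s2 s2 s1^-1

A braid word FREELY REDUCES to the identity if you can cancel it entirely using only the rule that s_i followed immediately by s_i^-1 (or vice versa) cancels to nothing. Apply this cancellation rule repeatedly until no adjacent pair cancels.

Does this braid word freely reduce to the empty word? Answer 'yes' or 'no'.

Gen 1 (s1): push. Stack: [s1]
Gen 2 (s2^-1): push. Stack: [s1 s2^-1]
Gen 3 (s2^-1): push. Stack: [s1 s2^-1 s2^-1]
Gen 4 (s2^-1): push. Stack: [s1 s2^-1 s2^-1 s2^-1]
Gen 5 (s2^-1): push. Stack: [s1 s2^-1 s2^-1 s2^-1 s2^-1]
Gen 6 (s2): cancels prior s2^-1. Stack: [s1 s2^-1 s2^-1 s2^-1]
Gen 7 (s2): cancels prior s2^-1. Stack: [s1 s2^-1 s2^-1]
Gen 8 (s2): cancels prior s2^-1. Stack: [s1 s2^-1]
Gen 9 (s2): cancels prior s2^-1. Stack: [s1]
Gen 10 (s1^-1): cancels prior s1. Stack: []
Reduced word: (empty)

Answer: yes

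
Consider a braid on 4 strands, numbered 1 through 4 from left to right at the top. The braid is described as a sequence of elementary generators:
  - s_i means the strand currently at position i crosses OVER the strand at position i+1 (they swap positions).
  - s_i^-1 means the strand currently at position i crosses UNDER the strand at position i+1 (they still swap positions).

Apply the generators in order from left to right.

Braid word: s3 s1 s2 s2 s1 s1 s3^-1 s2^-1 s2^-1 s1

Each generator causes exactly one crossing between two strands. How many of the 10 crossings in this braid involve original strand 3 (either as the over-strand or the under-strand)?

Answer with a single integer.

Answer: 4

Derivation:
Gen 1: crossing 3x4. Involves strand 3? yes. Count so far: 1
Gen 2: crossing 1x2. Involves strand 3? no. Count so far: 1
Gen 3: crossing 1x4. Involves strand 3? no. Count so far: 1
Gen 4: crossing 4x1. Involves strand 3? no. Count so far: 1
Gen 5: crossing 2x1. Involves strand 3? no. Count so far: 1
Gen 6: crossing 1x2. Involves strand 3? no. Count so far: 1
Gen 7: crossing 4x3. Involves strand 3? yes. Count so far: 2
Gen 8: crossing 1x3. Involves strand 3? yes. Count so far: 3
Gen 9: crossing 3x1. Involves strand 3? yes. Count so far: 4
Gen 10: crossing 2x1. Involves strand 3? no. Count so far: 4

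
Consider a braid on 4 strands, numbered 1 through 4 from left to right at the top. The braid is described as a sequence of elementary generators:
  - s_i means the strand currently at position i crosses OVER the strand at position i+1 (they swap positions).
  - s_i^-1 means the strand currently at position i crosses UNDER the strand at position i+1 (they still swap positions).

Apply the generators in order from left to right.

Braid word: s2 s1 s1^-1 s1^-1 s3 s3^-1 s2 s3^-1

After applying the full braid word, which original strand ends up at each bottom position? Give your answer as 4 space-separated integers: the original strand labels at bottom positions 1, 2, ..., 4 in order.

Answer: 3 2 4 1

Derivation:
Gen 1 (s2): strand 2 crosses over strand 3. Perm now: [1 3 2 4]
Gen 2 (s1): strand 1 crosses over strand 3. Perm now: [3 1 2 4]
Gen 3 (s1^-1): strand 3 crosses under strand 1. Perm now: [1 3 2 4]
Gen 4 (s1^-1): strand 1 crosses under strand 3. Perm now: [3 1 2 4]
Gen 5 (s3): strand 2 crosses over strand 4. Perm now: [3 1 4 2]
Gen 6 (s3^-1): strand 4 crosses under strand 2. Perm now: [3 1 2 4]
Gen 7 (s2): strand 1 crosses over strand 2. Perm now: [3 2 1 4]
Gen 8 (s3^-1): strand 1 crosses under strand 4. Perm now: [3 2 4 1]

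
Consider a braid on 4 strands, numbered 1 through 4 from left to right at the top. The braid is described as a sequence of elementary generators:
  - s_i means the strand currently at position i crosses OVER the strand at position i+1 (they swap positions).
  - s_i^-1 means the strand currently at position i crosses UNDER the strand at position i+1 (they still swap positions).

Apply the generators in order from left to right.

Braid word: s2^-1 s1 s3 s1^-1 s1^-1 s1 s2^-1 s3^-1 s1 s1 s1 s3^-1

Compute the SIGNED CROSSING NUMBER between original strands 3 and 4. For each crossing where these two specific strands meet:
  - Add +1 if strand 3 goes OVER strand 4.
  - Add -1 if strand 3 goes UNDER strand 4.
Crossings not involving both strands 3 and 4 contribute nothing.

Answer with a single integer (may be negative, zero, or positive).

Gen 1: crossing 2x3. Both 3&4? no. Sum: 0
Gen 2: crossing 1x3. Both 3&4? no. Sum: 0
Gen 3: crossing 2x4. Both 3&4? no. Sum: 0
Gen 4: crossing 3x1. Both 3&4? no. Sum: 0
Gen 5: crossing 1x3. Both 3&4? no. Sum: 0
Gen 6: crossing 3x1. Both 3&4? no. Sum: 0
Gen 7: 3 under 4. Both 3&4? yes. Contrib: -1. Sum: -1
Gen 8: crossing 3x2. Both 3&4? no. Sum: -1
Gen 9: crossing 1x4. Both 3&4? no. Sum: -1
Gen 10: crossing 4x1. Both 3&4? no. Sum: -1
Gen 11: crossing 1x4. Both 3&4? no. Sum: -1
Gen 12: crossing 2x3. Both 3&4? no. Sum: -1

Answer: -1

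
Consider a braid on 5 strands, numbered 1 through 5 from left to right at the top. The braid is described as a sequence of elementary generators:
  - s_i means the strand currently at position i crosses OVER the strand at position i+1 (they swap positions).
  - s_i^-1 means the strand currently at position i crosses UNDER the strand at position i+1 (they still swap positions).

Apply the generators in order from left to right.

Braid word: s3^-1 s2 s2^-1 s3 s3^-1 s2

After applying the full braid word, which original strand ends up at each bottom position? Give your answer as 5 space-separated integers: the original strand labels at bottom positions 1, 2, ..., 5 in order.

Gen 1 (s3^-1): strand 3 crosses under strand 4. Perm now: [1 2 4 3 5]
Gen 2 (s2): strand 2 crosses over strand 4. Perm now: [1 4 2 3 5]
Gen 3 (s2^-1): strand 4 crosses under strand 2. Perm now: [1 2 4 3 5]
Gen 4 (s3): strand 4 crosses over strand 3. Perm now: [1 2 3 4 5]
Gen 5 (s3^-1): strand 3 crosses under strand 4. Perm now: [1 2 4 3 5]
Gen 6 (s2): strand 2 crosses over strand 4. Perm now: [1 4 2 3 5]

Answer: 1 4 2 3 5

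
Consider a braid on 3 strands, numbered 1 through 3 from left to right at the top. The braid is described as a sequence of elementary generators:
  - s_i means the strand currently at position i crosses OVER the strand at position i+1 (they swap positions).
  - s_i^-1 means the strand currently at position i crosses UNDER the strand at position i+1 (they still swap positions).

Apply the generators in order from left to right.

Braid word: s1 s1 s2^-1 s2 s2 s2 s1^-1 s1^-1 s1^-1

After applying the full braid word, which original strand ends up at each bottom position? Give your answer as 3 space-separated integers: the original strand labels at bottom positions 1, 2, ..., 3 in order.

Answer: 2 1 3

Derivation:
Gen 1 (s1): strand 1 crosses over strand 2. Perm now: [2 1 3]
Gen 2 (s1): strand 2 crosses over strand 1. Perm now: [1 2 3]
Gen 3 (s2^-1): strand 2 crosses under strand 3. Perm now: [1 3 2]
Gen 4 (s2): strand 3 crosses over strand 2. Perm now: [1 2 3]
Gen 5 (s2): strand 2 crosses over strand 3. Perm now: [1 3 2]
Gen 6 (s2): strand 3 crosses over strand 2. Perm now: [1 2 3]
Gen 7 (s1^-1): strand 1 crosses under strand 2. Perm now: [2 1 3]
Gen 8 (s1^-1): strand 2 crosses under strand 1. Perm now: [1 2 3]
Gen 9 (s1^-1): strand 1 crosses under strand 2. Perm now: [2 1 3]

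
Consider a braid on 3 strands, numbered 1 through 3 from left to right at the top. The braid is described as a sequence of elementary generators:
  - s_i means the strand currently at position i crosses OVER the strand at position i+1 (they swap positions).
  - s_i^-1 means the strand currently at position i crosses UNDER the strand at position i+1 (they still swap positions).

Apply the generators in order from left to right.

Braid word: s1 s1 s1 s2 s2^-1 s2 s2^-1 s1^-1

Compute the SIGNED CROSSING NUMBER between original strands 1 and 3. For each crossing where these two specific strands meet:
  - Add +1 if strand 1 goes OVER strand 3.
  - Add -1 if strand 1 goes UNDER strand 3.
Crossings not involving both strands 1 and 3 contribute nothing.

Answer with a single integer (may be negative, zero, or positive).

Answer: 4

Derivation:
Gen 1: crossing 1x2. Both 1&3? no. Sum: 0
Gen 2: crossing 2x1. Both 1&3? no. Sum: 0
Gen 3: crossing 1x2. Both 1&3? no. Sum: 0
Gen 4: 1 over 3. Both 1&3? yes. Contrib: +1. Sum: 1
Gen 5: 3 under 1. Both 1&3? yes. Contrib: +1. Sum: 2
Gen 6: 1 over 3. Both 1&3? yes. Contrib: +1. Sum: 3
Gen 7: 3 under 1. Both 1&3? yes. Contrib: +1. Sum: 4
Gen 8: crossing 2x1. Both 1&3? no. Sum: 4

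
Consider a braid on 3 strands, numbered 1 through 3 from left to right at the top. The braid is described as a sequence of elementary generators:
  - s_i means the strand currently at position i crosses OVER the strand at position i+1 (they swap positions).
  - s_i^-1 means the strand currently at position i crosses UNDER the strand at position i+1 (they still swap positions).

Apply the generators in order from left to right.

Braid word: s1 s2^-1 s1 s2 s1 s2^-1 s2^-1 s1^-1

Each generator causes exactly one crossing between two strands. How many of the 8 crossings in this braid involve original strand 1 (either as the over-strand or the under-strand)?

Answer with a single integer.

Answer: 5

Derivation:
Gen 1: crossing 1x2. Involves strand 1? yes. Count so far: 1
Gen 2: crossing 1x3. Involves strand 1? yes. Count so far: 2
Gen 3: crossing 2x3. Involves strand 1? no. Count so far: 2
Gen 4: crossing 2x1. Involves strand 1? yes. Count so far: 3
Gen 5: crossing 3x1. Involves strand 1? yes. Count so far: 4
Gen 6: crossing 3x2. Involves strand 1? no. Count so far: 4
Gen 7: crossing 2x3. Involves strand 1? no. Count so far: 4
Gen 8: crossing 1x3. Involves strand 1? yes. Count so far: 5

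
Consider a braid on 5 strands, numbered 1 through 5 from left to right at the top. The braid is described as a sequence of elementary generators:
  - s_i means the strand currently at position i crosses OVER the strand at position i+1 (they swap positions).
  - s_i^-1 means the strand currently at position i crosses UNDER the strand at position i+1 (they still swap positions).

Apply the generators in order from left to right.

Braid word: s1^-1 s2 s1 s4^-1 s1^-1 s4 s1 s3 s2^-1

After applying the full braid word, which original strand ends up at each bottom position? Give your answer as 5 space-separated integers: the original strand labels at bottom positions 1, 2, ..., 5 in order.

Answer: 3 4 2 1 5

Derivation:
Gen 1 (s1^-1): strand 1 crosses under strand 2. Perm now: [2 1 3 4 5]
Gen 2 (s2): strand 1 crosses over strand 3. Perm now: [2 3 1 4 5]
Gen 3 (s1): strand 2 crosses over strand 3. Perm now: [3 2 1 4 5]
Gen 4 (s4^-1): strand 4 crosses under strand 5. Perm now: [3 2 1 5 4]
Gen 5 (s1^-1): strand 3 crosses under strand 2. Perm now: [2 3 1 5 4]
Gen 6 (s4): strand 5 crosses over strand 4. Perm now: [2 3 1 4 5]
Gen 7 (s1): strand 2 crosses over strand 3. Perm now: [3 2 1 4 5]
Gen 8 (s3): strand 1 crosses over strand 4. Perm now: [3 2 4 1 5]
Gen 9 (s2^-1): strand 2 crosses under strand 4. Perm now: [3 4 2 1 5]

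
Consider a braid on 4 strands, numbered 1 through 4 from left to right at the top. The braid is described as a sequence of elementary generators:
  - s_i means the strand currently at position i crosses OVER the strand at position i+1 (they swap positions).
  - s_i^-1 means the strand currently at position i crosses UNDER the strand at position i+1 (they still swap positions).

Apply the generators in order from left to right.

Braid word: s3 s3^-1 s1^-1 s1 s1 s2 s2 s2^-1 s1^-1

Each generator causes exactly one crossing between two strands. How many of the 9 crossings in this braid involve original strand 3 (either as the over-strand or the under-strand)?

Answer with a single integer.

Gen 1: crossing 3x4. Involves strand 3? yes. Count so far: 1
Gen 2: crossing 4x3. Involves strand 3? yes. Count so far: 2
Gen 3: crossing 1x2. Involves strand 3? no. Count so far: 2
Gen 4: crossing 2x1. Involves strand 3? no. Count so far: 2
Gen 5: crossing 1x2. Involves strand 3? no. Count so far: 2
Gen 6: crossing 1x3. Involves strand 3? yes. Count so far: 3
Gen 7: crossing 3x1. Involves strand 3? yes. Count so far: 4
Gen 8: crossing 1x3. Involves strand 3? yes. Count so far: 5
Gen 9: crossing 2x3. Involves strand 3? yes. Count so far: 6

Answer: 6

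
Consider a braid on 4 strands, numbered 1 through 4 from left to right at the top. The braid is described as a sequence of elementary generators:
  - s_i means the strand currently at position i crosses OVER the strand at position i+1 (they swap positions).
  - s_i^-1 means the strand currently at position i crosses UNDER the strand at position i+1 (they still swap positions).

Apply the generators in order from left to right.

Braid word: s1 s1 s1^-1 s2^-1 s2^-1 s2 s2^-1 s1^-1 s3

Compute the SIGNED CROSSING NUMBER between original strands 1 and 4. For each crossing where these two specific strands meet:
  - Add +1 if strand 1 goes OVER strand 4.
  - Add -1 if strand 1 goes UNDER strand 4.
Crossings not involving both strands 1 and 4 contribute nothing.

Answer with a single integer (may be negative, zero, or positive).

Gen 1: crossing 1x2. Both 1&4? no. Sum: 0
Gen 2: crossing 2x1. Both 1&4? no. Sum: 0
Gen 3: crossing 1x2. Both 1&4? no. Sum: 0
Gen 4: crossing 1x3. Both 1&4? no. Sum: 0
Gen 5: crossing 3x1. Both 1&4? no. Sum: 0
Gen 6: crossing 1x3. Both 1&4? no. Sum: 0
Gen 7: crossing 3x1. Both 1&4? no. Sum: 0
Gen 8: crossing 2x1. Both 1&4? no. Sum: 0
Gen 9: crossing 3x4. Both 1&4? no. Sum: 0

Answer: 0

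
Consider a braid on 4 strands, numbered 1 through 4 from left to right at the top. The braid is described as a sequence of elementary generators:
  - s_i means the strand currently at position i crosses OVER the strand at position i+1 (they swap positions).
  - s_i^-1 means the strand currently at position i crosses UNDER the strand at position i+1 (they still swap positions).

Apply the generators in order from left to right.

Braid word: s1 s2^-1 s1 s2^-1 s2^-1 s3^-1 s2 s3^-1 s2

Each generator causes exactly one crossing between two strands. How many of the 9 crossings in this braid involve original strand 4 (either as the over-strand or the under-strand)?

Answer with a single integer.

Answer: 3

Derivation:
Gen 1: crossing 1x2. Involves strand 4? no. Count so far: 0
Gen 2: crossing 1x3. Involves strand 4? no. Count so far: 0
Gen 3: crossing 2x3. Involves strand 4? no. Count so far: 0
Gen 4: crossing 2x1. Involves strand 4? no. Count so far: 0
Gen 5: crossing 1x2. Involves strand 4? no. Count so far: 0
Gen 6: crossing 1x4. Involves strand 4? yes. Count so far: 1
Gen 7: crossing 2x4. Involves strand 4? yes. Count so far: 2
Gen 8: crossing 2x1. Involves strand 4? no. Count so far: 2
Gen 9: crossing 4x1. Involves strand 4? yes. Count so far: 3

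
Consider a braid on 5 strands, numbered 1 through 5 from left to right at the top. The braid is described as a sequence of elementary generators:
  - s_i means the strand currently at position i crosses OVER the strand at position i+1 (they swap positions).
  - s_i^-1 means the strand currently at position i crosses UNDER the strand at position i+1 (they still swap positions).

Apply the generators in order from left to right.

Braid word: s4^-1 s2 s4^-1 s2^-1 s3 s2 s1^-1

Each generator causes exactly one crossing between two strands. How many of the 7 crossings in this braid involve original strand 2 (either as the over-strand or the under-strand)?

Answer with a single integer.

Gen 1: crossing 4x5. Involves strand 2? no. Count so far: 0
Gen 2: crossing 2x3. Involves strand 2? yes. Count so far: 1
Gen 3: crossing 5x4. Involves strand 2? no. Count so far: 1
Gen 4: crossing 3x2. Involves strand 2? yes. Count so far: 2
Gen 5: crossing 3x4. Involves strand 2? no. Count so far: 2
Gen 6: crossing 2x4. Involves strand 2? yes. Count so far: 3
Gen 7: crossing 1x4. Involves strand 2? no. Count so far: 3

Answer: 3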